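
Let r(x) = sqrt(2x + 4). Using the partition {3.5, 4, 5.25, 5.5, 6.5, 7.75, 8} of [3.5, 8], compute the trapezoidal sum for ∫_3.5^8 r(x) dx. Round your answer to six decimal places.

Subinterval widths: 0.5, 1.25, 0.25, 1, 1.25, 0.25.
r(3.5) ≈ 3.316625, r(4) ≈ 3.464102, r(5.25) ≈ 3.807887, r(5.5) ≈ 3.872983, r(6.5) ≈ 4.123106, r(7.75) ≈ 4.415880, r(8) ≈ 4.472136.
On each subinterval the trapezoid contributes (Δx_i/2)·[r(x_{i-1}) + r(x_i)].
Sum ≈ 17.646196.

17.646196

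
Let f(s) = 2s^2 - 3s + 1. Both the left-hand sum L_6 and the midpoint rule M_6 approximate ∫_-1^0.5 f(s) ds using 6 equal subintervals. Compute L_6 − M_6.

L_6 = 4.15625.
M_6 = 3.359375.
L_6 − M_6 = 0.796875.

0.796875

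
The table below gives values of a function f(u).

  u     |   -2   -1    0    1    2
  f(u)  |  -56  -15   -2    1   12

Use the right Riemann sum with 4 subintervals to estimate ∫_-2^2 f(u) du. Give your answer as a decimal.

-4

Δu = 1.
Sum = 1·[(-15) + (-2) + 1 + 12] = -4.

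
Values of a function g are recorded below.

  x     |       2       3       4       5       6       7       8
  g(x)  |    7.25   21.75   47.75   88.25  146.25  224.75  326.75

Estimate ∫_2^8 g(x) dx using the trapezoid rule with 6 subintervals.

Δx = 1.
T_6 = (1/2)·[7.25 + 2·21.75 + 2·47.75 + 2·88.25 + 2·146.25 + 2·224.75 + 326.75] = 695.75.

695.75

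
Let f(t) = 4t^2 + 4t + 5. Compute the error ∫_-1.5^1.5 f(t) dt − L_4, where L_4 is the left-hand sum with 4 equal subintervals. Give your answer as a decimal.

Exact integral: ∫_-1.5^1.5 f(t) dt = 24.
L_4 = 20.625.
Error = 24 − 20.625 = 3.375.

3.375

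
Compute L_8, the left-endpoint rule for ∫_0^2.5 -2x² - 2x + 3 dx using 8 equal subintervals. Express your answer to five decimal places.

-6.51367

Δx = (2.5 − 0)/8 = 0.3125.
Left endpoints: 0, 0.3125, 0.625, 0.9375, 1.25, 1.5625, 1.875, 2.1875.
f(0) = 3, f(0.3125) = 2.1796875, f(0.625) = 0.96875, f(0.9375) = -0.6328125, f(1.25) = -2.625, f(1.5625) = -5.0078125, f(1.875) = -7.78125, f(2.1875) = -10.9453125.
Sum = Δx · [f(0) + f(0.3125) + f(0.625) + ...].
Sum ≈ -6.51367.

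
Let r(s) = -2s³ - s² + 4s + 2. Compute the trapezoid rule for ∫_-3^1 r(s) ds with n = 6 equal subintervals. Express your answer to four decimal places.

24.1481

Δs = (1 − (-3))/6 = 2/3.
r(-3) = 35, r(-7/3) = 341/27, r(-5/3) = 49/27, r(-1) = -1, r(-1/3) = 17/27, r(1/3) = 85/27, r(1) = 3.
T_6 = (Δs/2)·[r(s_0) + 2r(s_1) + ... + 2r(s_{5}) + r(s_6)].
Sum ≈ 24.1481.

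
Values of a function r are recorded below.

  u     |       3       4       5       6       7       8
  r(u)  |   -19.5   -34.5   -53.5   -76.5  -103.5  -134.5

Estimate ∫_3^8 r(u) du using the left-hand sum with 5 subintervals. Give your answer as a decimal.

-287.5

Δu = 1.
Sum = 1·[(-19.5) + (-34.5) + (-53.5) + (-76.5) + (-103.5)] = -287.5.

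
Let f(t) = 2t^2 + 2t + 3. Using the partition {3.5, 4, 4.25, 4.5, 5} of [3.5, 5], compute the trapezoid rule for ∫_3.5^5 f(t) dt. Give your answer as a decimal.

Subinterval widths: 0.5, 0.25, 0.25, 0.5.
f(3.5) = 34.5, f(4) = 43, f(4.25) = 47.625, f(4.5) = 52.5, f(5) = 63.
On each subinterval the trapezoid contributes (Δt_i/2)·[f(t_{i-1}) + f(t_i)].
Sum = 72.09375.

72.09375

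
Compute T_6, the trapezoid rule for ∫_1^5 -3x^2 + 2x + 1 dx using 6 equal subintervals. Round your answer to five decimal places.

Δx = (5 − 1)/6 = 2/3.
f(1) = 0, f(5/3) = -4, f(7/3) = -32/3, f(3) = -20, f(11/3) = -32, f(13/3) = -140/3, f(5) = -64.
T_6 = (Δx/2)·[f(x_0) + 2f(x_1) + ... + 2f(x_{5}) + f(x_6)].
Sum ≈ -96.88889.

-96.88889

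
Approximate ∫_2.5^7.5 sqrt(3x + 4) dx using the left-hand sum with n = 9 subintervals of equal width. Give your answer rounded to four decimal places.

Δx = (7.5 − 2.5)/9 = 5/9.
Left endpoints: 2.5, 55/18, 65/18, 25/6, 85/18, 95/18, 35/6, 115/18, 125/18.
f(2.5) ≈ 3.3912, f(55/18) ≈ 3.6286, f(65/18) ≈ 3.8514, f(25/6) ≈ 4.0620, f(85/18) ≈ 4.2622, f(95/18) ≈ 4.4535, f(35/6) ≈ 4.6368, f(115/18) ≈ 4.8132, f(125/18) ≈ 4.9833.
Sum = Δx · [f(2.5) + f(55/18) + f(65/18) + ...].
Sum ≈ 21.1568.

21.1568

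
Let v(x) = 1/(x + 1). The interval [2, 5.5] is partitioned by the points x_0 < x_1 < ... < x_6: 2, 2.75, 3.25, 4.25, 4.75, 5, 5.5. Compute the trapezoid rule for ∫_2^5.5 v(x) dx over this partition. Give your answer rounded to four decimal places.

Subinterval widths: 0.75, 0.5, 1, 0.5, 0.25, 0.5.
v(2) = 1/3, v(2.75) = 4/15, v(3.25) = 4/17, v(4.25) = 4/21, v(4.75) = 4/23, v(5) = 1/6, v(5.5) = 2/13.
On each subinterval the trapezoid contributes (Δx_i/2)·[v(x_{i-1}) + v(x_i)].
Sum ≈ 0.7772.

0.7772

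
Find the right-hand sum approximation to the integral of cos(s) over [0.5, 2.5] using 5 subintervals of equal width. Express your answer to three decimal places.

Δs = (2.5 − 0.5)/5 = 0.4.
Right endpoints: 0.9, 1.3, 1.7, 2.1, 2.5.
f(0.9) ≈ 0.622, f(1.3) ≈ 0.267, f(1.7) ≈ -0.129, f(2.1) ≈ -0.505, f(2.5) ≈ -0.801.
Sum = Δs · [f(0.9) + f(1.3) + f(1.7) + f(2.1) + f(2.5)].
Sum ≈ -0.218.

-0.218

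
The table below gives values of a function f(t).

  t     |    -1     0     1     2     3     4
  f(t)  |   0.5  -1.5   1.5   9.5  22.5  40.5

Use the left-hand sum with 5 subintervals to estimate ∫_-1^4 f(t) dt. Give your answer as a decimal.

32.5

Δt = 1.
Sum = 1·[0.5 + (-1.5) + 1.5 + 9.5 + 22.5] = 32.5.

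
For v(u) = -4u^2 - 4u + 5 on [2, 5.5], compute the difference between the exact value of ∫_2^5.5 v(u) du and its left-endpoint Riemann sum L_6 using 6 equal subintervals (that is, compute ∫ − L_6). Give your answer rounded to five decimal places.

Exact integral: ∫_2^5.5 v(u) du ≈ -246.1666667.
L_6 ≈ -212.2523148.
Error ≈ -246.1666667 − (-212.2523148) ≈ -33.91435.

-33.91435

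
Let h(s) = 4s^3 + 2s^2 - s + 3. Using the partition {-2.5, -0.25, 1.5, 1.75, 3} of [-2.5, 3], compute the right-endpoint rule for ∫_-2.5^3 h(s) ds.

206.28125

Subinterval widths: 2.25, 1.75, 0.25, 1.25.
Right endpoints: -0.25, 1.5, 1.75, 3.
h(-0.25) = 3.3125, h(1.5) = 19.5, h(1.75) = 28.8125, h(3) = 126.
Sum = Σ Δs_i · h(s_i).
Sum = 206.28125.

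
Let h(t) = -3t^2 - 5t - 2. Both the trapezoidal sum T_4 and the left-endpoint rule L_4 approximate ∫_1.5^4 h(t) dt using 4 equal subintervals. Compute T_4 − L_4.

T_4 = -100.48828125.
L_4 = -83.69140625.
T_4 − L_4 = -16.796875.

-16.796875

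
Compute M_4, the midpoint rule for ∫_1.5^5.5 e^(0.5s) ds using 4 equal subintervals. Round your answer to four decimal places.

Δs = (5.5 − 1.5)/4 = 1.
Midpoints: 2, 3, 4, 5.
f(2) ≈ 2.7183, f(3) ≈ 4.4817, f(4) ≈ 7.3891, f(5) ≈ 12.1825.
Sum = Δs · [f(2) + f(3) + f(4) + f(5)].
Sum ≈ 26.7715.

26.7715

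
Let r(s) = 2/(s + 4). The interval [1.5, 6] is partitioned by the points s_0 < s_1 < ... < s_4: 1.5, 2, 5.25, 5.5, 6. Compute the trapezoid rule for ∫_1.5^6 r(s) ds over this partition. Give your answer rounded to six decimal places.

Subinterval widths: 0.5, 3.25, 0.25, 0.5.
r(1.5) = 4/11, r(2) = 1/3, r(5.25) = 8/37, r(5.5) = 4/19, r(6) = 0.2.
On each subinterval the trapezoid contributes (Δs_i/2)·[r(s_{i-1}) + r(s_i)].
Sum ≈ 1.223235.

1.223235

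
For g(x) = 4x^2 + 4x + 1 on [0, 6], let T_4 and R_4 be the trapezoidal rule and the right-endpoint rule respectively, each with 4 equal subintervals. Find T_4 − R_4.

T_4 = 375.
R_4 = 501.
T_4 − R_4 = -126.

-126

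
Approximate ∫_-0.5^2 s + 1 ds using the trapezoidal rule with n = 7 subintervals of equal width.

4.375

Δs = (2 − (-0.5))/7 = 5/14.
f(-0.5) = 0.5, f(-1/7) = 6/7, f(3/14) = 17/14, f(4/7) = 11/7, f(13/14) = 27/14, f(9/7) = 16/7, f(23/14) = 37/14, f(2) = 3.
T_7 = (Δs/2)·[f(s_0) + 2f(s_1) + ... + 2f(s_{6}) + f(s_7)].
Sum = 4.375.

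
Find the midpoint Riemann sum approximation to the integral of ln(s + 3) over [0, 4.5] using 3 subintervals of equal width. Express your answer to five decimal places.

7.33429

Δs = (4.5 − 0)/3 = 1.5.
Midpoints: 0.75, 2.25, 3.75.
f(0.75) ≈ 1.32176, f(2.25) ≈ 1.65823, f(3.75) ≈ 1.90954.
Sum = Δs · [f(0.75) + f(2.25) + f(3.75)].
Sum ≈ 7.33429.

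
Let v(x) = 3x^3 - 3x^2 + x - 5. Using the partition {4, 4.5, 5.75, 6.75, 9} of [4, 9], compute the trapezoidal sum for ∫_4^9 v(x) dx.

Subinterval widths: 0.5, 1.25, 1, 2.25.
v(4) = 143, v(4.5) = 212.125, v(5.75) = 471.890625, v(6.75) = 787.703125, v(9) = 1948.
On each subinterval the trapezoid contributes (Δx_i/2)·[v(x_{i-1}) + v(x_i)].
Sum = 4223.75390625.

4223.75390625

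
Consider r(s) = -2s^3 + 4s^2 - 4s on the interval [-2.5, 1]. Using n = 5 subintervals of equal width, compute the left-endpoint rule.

Δs = (1 − (-2.5))/5 = 0.7.
Left endpoints: -2.5, -1.8, -1.1, -0.4, 0.3.
r(-2.5) = 66.25, r(-1.8) = 31.824, r(-1.1) = 11.902, r(-0.4) = 2.368, r(0.3) = -0.894.
Sum = Δs · [r(-2.5) + r(-1.8) + r(-1.1) + r(-0.4) + r(0.3)].
Sum = 78.015.

78.015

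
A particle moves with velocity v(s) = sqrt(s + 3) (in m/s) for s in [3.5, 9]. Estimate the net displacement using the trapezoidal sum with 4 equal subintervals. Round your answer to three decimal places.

Δs = (9 − 3.5)/4 = 1.375.
v(3.5) ≈ 2.550, v(4.875) ≈ 2.806, v(6.25) ≈ 3.041, v(7.625) ≈ 3.260, v(9) ≈ 3.464.
T_4 = (Δs/2)·[v(s_0) + 2v(s_1) + 2v(s_2) + 2v(s_3) + v(s_4)].
Sum ≈ 16.657.

16.657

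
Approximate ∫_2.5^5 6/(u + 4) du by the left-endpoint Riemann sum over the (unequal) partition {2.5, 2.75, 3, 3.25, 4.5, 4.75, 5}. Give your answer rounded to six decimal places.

Subinterval widths: 0.25, 0.25, 0.25, 1.25, 0.25, 0.25.
Left endpoints: 2.5, 2.75, 3, 3.25, 4.5, 4.75.
f(2.5) = 12/13, f(2.75) = 8/9, f(3) = 6/7, f(3.25) = 24/29, f(4.5) = 12/17, f(4.75) = 24/35.
Sum = Σ Δu_i · f(u_i).
Sum ≈ 2.049659.

2.049659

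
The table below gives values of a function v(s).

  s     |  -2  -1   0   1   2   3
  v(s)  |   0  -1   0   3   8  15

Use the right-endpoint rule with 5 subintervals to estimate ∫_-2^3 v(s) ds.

Δs = 1.
Sum = 1·[(-1) + 0 + 3 + 8 + 15] = 25.

25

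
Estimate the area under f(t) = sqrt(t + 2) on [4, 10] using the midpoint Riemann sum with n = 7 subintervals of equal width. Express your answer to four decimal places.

17.9167

Δt = (10 − 4)/7 = 6/7.
Midpoints: 31/7, 37/7, 43/7, 7, 55/7, 61/7, 67/7.
f(31/7) ≈ 2.5355, f(37/7) ≈ 2.6992, f(43/7) ≈ 2.8536, f(7) ≈ 3.0000, f(55/7) ≈ 3.1396, f(61/7) ≈ 3.2733, f(67/7) ≈ 3.4017.
Sum = Δt · [f(31/7) + f(37/7) + f(43/7) + ...].
Sum ≈ 17.9167.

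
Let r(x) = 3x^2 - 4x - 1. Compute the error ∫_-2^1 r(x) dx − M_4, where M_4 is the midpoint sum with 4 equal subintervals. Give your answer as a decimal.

0.421875

Exact integral: ∫_-2^1 r(x) dx = 12.
M_4 = 11.578125.
Error = 12 − 11.578125 = 0.421875.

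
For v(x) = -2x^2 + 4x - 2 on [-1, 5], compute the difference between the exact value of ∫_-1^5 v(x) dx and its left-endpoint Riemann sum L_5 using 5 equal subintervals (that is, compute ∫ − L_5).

Exact integral: ∫_-1^5 v(x) dx = -48.
L_5 = -36.48.
Error = -48 − (-36.48) = -11.52.

-11.52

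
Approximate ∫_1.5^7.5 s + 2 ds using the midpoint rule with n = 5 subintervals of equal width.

Δs = (7.5 − 1.5)/5 = 1.2.
Midpoints: 2.1, 3.3, 4.5, 5.7, 6.9.
f(2.1) = 4.1, f(3.3) = 5.3, f(4.5) = 6.5, f(5.7) = 7.7, f(6.9) = 8.9.
Sum = Δs · [f(2.1) + f(3.3) + f(4.5) + f(5.7) + f(6.9)].
Sum = 39.

39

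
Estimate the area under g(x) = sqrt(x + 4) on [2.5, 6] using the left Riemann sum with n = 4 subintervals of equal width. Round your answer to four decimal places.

Δx = (6 − 2.5)/4 = 0.875.
Left endpoints: 2.5, 3.375, 4.25, 5.125.
g(2.5) ≈ 2.5495, g(3.375) ≈ 2.7157, g(4.25) ≈ 2.8723, g(5.125) ≈ 3.0208.
Sum = Δx · [g(2.5) + g(3.375) + g(4.25) + g(5.125)].
Sum ≈ 9.7635.

9.7635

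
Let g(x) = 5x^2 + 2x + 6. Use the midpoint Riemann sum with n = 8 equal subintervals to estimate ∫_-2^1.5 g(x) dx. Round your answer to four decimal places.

37.9292

Δx = (1.5 − (-2))/8 = 0.4375.
Midpoints: -1.78125, -1.34375, -0.90625, -0.46875, -0.03125, 0.40625, 0.84375, 1.28125.
g(-1.78125) = 18741/1024, g(-1.34375) = 12637/1024, g(-0.90625) = 8493/1024, g(-0.46875) = 6309/1024, g(-0.03125) = 6085/1024, g(0.40625) = 7821/1024, g(0.84375) = 11517/1024, g(1.28125) = 17173/1024.
Sum = Δx · [g(-1.78125) + g(-1.34375) + g(-0.90625) + ...].
Sum ≈ 37.9292.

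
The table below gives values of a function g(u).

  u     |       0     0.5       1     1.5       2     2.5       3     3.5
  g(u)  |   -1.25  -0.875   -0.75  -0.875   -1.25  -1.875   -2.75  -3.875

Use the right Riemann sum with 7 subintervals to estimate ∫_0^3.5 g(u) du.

-6.125

Δu = 0.5.
Sum = 0.5·[(-0.875) + (-0.75) + (-0.875) + (-1.25) + (-1.875) + (-2.75) + (-3.875)] = -6.125.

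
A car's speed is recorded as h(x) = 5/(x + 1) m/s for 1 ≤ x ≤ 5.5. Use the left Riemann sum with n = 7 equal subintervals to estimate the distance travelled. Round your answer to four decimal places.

6.4881

Δx = (5.5 − 1)/7 = 9/14.
Left endpoints: 1, 23/14, 16/7, 41/14, 25/7, 59/14, 34/7.
h(1) = 2.5, h(23/14) = 70/37, h(16/7) = 35/23, h(41/14) = 14/11, h(25/7) = 1.09375, h(59/14) = 70/73, h(34/7) = 35/41.
Sum = Δx · [h(1) + h(23/14) + h(16/7) + ...].
Sum ≈ 6.4881.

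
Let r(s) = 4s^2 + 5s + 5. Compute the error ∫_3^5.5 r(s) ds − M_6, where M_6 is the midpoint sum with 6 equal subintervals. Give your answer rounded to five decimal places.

Exact integral: ∫_3^5.5 r(s) ds ≈ 251.4583333.
M_6 ≈ 251.3136574.
Error ≈ 251.4583333 − 251.3136574 ≈ 0.14468.

0.14468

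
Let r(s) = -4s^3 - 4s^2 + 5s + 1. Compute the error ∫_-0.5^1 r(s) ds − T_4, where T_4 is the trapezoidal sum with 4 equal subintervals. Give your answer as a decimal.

Exact integral: ∫_-0.5^1 r(s) ds = 0.9375.
T_4 = 0.69140625.
Error = 0.9375 − 0.69140625 = 0.24609375.

0.24609375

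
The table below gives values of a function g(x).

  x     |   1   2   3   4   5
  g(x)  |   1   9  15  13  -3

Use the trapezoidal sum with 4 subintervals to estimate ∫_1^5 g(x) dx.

36

Δx = 1.
T_4 = (1/2)·[1 + 2·9 + 2·15 + 2·13 + (-3)] = 36.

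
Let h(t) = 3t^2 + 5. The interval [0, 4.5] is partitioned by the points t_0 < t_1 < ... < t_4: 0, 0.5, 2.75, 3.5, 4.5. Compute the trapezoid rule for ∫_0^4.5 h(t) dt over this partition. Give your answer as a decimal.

120.09375

Subinterval widths: 0.5, 2.25, 0.75, 1.
h(0) = 5, h(0.5) = 5.75, h(2.75) = 27.6875, h(3.5) = 41.75, h(4.5) = 65.75.
On each subinterval the trapezoid contributes (Δt_i/2)·[h(t_{i-1}) + h(t_i)].
Sum = 120.09375.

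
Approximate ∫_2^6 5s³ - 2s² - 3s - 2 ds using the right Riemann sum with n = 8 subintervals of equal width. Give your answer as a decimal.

Δs = (6 − 2)/8 = 0.5.
Right endpoints: 2.5, 3, 3.5, 4, 4.5, 5, 5.5, 6.
f(2.5) = 56.125, f(3) = 106, f(3.5) = 177.375, f(4) = 274, f(4.5) = 399.625, f(5) = 558, f(5.5) = 752.875, f(6) = 988.
Sum = Δs · [f(2.5) + f(3) + f(3.5) + ...].
Sum = 1656.

1656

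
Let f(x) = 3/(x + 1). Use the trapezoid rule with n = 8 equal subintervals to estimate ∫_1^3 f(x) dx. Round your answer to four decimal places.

2.0824

Δx = (3 − 1)/8 = 0.25.
f(1) = 1.5, f(1.25) = 4/3, f(1.5) = 1.2, f(1.75) = 12/11, f(2) = 1, f(2.25) = 12/13, f(2.5) = 6/7, f(2.75) = 0.8, f(3) = 0.75.
T_8 = (Δx/2)·[f(x_0) + 2f(x_1) + ... + 2f(x_{7}) + f(x_8)].
Sum ≈ 2.0824.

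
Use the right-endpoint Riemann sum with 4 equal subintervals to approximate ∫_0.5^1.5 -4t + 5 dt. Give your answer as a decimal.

0.5

Δt = (1.5 − 0.5)/4 = 0.25.
Right endpoints: 0.75, 1, 1.25, 1.5.
f(0.75) = 2, f(1) = 1, f(1.25) = 0, f(1.5) = -1.
Sum = Δt · [f(0.75) + f(1) + f(1.25) + f(1.5)].
Sum = 0.5.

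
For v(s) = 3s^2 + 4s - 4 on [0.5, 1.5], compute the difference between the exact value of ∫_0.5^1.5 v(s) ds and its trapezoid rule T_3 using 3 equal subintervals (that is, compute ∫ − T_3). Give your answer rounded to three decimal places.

-0.056

Exact integral: ∫_0.5^1.5 v(s) ds = 3.25.
T_3 ≈ 3.30556.
Error ≈ 3.25 − 3.30556 ≈ -0.056.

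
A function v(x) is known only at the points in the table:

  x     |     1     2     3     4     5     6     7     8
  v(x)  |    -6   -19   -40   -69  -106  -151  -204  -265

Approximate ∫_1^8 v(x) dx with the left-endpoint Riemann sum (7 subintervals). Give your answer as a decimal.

Δx = 1.
Sum = 1·[(-6) + (-19) + (-40) + (-69) + (-106) + (-151) + (-204)] = -595.

-595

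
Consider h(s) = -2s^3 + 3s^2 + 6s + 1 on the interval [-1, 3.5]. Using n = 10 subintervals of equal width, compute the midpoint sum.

Δs = (3.5 − (-1))/10 = 0.45.
Midpoints: -0.775, -0.325, 0.125, 0.575, 1.025, 1.475, 1.925, 2.375, 2.825, 3.275.
h(-0.775) = -0.91715625, h(-0.325) = -0.56446875, h(0.125) = 1.79296875, h(0.575) = 5.06165625, h(1.025) = 8.14809375, h(1.475) = 9.95878125, h(1.925) = 9.40021875, h(2.375) = 5.37890625, h(2.825) = -3.19865625, h(3.275) = -17.42596875.
Sum = Δs · [h(-0.775) + h(-0.325) + h(0.125) + ...].
Sum = 7.93546875.

7.93546875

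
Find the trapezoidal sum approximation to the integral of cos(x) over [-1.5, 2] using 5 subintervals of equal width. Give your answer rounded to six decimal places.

Δx = (2 − (-1.5))/5 = 0.7.
f(-1.5) ≈ 0.070737, f(-0.8) ≈ 0.696707, f(-0.1) ≈ 0.995004, f(0.6) ≈ 0.825336, f(1.3) ≈ 0.267499, f(2) ≈ -0.416147.
T_5 = (Δx/2)·[f(x_0) + 2f(x_1) + ... + 2f(x_{4}) + f(x_5)].
Sum ≈ 1.828288.

1.828288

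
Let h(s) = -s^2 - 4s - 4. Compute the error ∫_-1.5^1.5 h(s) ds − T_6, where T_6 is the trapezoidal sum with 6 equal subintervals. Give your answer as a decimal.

Exact integral: ∫_-1.5^1.5 h(s) ds = -14.25.
T_6 = -14.375.
Error = -14.25 − (-14.375) = 0.125.

0.125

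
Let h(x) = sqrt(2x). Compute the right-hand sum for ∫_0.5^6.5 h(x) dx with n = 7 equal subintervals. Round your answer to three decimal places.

16.365

Δx = (6.5 − 0.5)/7 = 6/7.
Right endpoints: 19/14, 31/14, 43/14, 55/14, 67/14, 79/14, 6.5.
h(19/14) ≈ 1.648, h(31/14) ≈ 2.104, h(43/14) ≈ 2.478, h(55/14) ≈ 2.803, h(67/14) ≈ 3.094, h(79/14) ≈ 3.359, h(6.5) ≈ 3.606.
Sum = Δx · [h(19/14) + h(31/14) + h(43/14) + ...].
Sum ≈ 16.365.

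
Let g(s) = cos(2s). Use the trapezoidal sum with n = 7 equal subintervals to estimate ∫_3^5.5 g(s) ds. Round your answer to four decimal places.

Δs = (5.5 − 3)/7 = 5/14.
g(3) ≈ 0.9602, g(47/14) ≈ 0.9085, g(26/7) ≈ 0.4127, g(57/14) ≈ -0.2849, g(31/7) ≈ -0.8432, g(67/14) ≈ -0.9893, g(36/7) ≈ -0.6517, g(5.5) ≈ 0.0044.
T_7 = (Δs/2)·[g(s_0) + 2g(s_1) + ... + 2g(s_{6}) + g(s_7)].
Sum ≈ -0.3448.

-0.3448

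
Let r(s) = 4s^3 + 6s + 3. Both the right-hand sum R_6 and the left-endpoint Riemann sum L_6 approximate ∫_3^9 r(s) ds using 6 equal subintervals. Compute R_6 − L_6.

R_6 = 8208.
L_6 = 5364.
R_6 − L_6 = 2844.

2844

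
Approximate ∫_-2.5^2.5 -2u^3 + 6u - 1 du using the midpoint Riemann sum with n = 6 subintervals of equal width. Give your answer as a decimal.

Δu = (2.5 − (-2.5))/6 = 5/6.
Midpoints: -25/12, -1.25, -5/12, 5/12, 1.25, 25/12.
f(-25/12) = 3961/864, f(-1.25) = -4.59375, f(-5/12) = -2899/864, f(5/12) = 1171/864, f(1.25) = 2.59375, f(25/12) = -5689/864.
Sum = Δu · [f(-25/12) + f(-1.25) + f(-5/12) + ...].
Sum = -5.

-5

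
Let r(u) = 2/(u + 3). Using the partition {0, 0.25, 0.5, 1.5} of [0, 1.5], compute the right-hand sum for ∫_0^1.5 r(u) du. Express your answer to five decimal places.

Subinterval widths: 0.25, 0.25, 1.
Right endpoints: 0.25, 0.5, 1.5.
r(0.25) = 8/13, r(0.5) = 4/7, r(1.5) = 4/9.
Sum = Σ Δu_i · r(u_i).
Sum ≈ 0.74115.

0.74115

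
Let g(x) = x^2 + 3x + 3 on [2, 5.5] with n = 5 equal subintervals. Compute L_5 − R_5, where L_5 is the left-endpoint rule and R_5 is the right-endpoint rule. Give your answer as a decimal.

L_5 = 90.09.
R_5 = 115.815.
L_5 − R_5 = -25.725.

-25.725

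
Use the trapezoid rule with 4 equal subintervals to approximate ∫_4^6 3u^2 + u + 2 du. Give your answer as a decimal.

166.25

Δu = (6 − 4)/4 = 0.5.
f(4) = 54, f(4.5) = 67.25, f(5) = 82, f(5.5) = 98.25, f(6) = 116.
T_4 = (Δu/2)·[f(u_0) + 2f(u_1) + 2f(u_2) + 2f(u_3) + f(u_4)].
Sum = 166.25.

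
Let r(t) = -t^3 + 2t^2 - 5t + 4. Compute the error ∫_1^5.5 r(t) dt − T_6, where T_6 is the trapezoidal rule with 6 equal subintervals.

3.26953125

Exact integral: ∫_1^5.5 r(t) dt = -173.390625.
T_6 = -176.66015625.
Error = -173.390625 − (-176.66015625) = 3.26953125.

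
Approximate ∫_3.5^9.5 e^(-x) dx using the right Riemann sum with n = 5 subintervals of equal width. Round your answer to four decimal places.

Δx = (9.5 − 3.5)/5 = 1.2.
Right endpoints: 4.7, 5.9, 7.1, 8.3, 9.5.
f(4.7) ≈ 0.0091, f(5.9) ≈ 0.0027, f(7.1) ≈ 0.0008, f(8.3) ≈ 0.0002, f(9.5) ≈ 0.0001.
Sum = Δx · [f(4.7) + f(5.9) + f(7.1) + f(8.3) + f(9.5)].
Sum ≈ 0.0156.

0.0156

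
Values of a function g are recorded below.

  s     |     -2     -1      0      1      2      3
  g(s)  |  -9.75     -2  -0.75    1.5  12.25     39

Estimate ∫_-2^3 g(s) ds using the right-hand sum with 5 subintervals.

50

Δs = 1.
Sum = 1·[(-2) + (-0.75) + 1.5 + 12.25 + 39] = 50.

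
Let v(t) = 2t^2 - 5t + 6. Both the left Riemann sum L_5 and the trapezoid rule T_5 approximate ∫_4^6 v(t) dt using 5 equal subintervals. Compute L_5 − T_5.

-6

L_5 = 57.44.
T_5 = 63.44.
L_5 − T_5 = -6.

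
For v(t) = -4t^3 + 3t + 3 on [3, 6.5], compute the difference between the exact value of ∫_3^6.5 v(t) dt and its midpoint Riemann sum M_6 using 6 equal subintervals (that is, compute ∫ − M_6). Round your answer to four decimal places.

-5.6571

Exact integral: ∫_3^6.5 v(t) dt = -1643.6875.
M_6 ≈ -1638.030382.
Error ≈ -1643.6875 − (-1638.030382) ≈ -5.6571.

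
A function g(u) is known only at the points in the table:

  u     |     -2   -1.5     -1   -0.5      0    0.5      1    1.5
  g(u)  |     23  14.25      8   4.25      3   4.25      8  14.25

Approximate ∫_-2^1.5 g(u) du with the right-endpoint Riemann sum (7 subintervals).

28

Δu = 0.5.
Sum = 0.5·[14.25 + 8 + 4.25 + 3 + 4.25 + 8 + 14.25] = 28.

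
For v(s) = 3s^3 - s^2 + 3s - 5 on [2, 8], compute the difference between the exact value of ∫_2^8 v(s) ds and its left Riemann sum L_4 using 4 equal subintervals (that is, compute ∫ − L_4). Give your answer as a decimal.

Exact integral: ∫_2^8 v(s) ds = 2952.
L_4 = 1948.5.
Error = 2952 − 1948.5 = 1003.5.

1003.5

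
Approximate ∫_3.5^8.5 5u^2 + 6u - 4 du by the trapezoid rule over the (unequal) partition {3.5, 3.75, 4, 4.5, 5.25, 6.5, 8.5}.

1120.859375

Subinterval widths: 0.25, 0.25, 0.5, 0.75, 1.25, 2.
f(3.5) = 78.25, f(3.75) = 88.8125, f(4) = 100, f(4.5) = 124.25, f(5.25) = 165.3125, f(6.5) = 246.25, f(8.5) = 408.25.
On each subinterval the trapezoid contributes (Δu_i/2)·[f(u_{i-1}) + f(u_i)].
Sum = 1120.859375.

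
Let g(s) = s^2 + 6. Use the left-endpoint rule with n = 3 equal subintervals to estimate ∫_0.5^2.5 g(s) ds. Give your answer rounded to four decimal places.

Δs = (2.5 − 0.5)/3 = 2/3.
Left endpoints: 0.5, 7/6, 11/6.
g(0.5) = 6.25, g(7/6) = 265/36, g(11/6) = 337/36.
Sum = Δs · [g(0.5) + g(7/6) + g(11/6)].
Sum ≈ 15.3148.

15.3148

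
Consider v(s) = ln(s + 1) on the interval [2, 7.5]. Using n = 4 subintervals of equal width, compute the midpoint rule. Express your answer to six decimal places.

9.411427

Δs = (7.5 − 2)/4 = 1.375.
Midpoints: 2.6875, 4.0625, 5.4375, 6.8125.
v(2.6875) ≈ 1.304949, v(4.0625) ≈ 1.621860, v(5.4375) ≈ 1.862140, v(6.8125) ≈ 2.055725.
Sum = Δs · [v(2.6875) + v(4.0625) + v(5.4375) + v(6.8125)].
Sum ≈ 9.411427.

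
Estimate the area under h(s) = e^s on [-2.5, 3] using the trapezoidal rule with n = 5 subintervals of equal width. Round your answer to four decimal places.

21.9809

Δs = (3 − (-2.5))/5 = 1.1.
h(-2.5) ≈ 0.0821, h(-1.4) ≈ 0.2466, h(-0.3) ≈ 0.7408, h(0.8) ≈ 2.2255, h(1.9) ≈ 6.6859, h(3) ≈ 20.0855.
T_5 = (Δs/2)·[h(s_0) + 2h(s_1) + ... + 2h(s_{4}) + h(s_5)].
Sum ≈ 21.9809.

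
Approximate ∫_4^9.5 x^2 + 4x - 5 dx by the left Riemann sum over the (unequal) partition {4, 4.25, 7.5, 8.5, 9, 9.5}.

Subinterval widths: 0.25, 3.25, 1, 0.5, 0.5.
Left endpoints: 4, 4.25, 7.5, 8.5, 9.
f(4) = 27, f(4.25) = 30.0625, f(7.5) = 81.25, f(8.5) = 101.25, f(9) = 112.
Sum = Σ Δx_i · f(x_i).
Sum = 292.328125.

292.328125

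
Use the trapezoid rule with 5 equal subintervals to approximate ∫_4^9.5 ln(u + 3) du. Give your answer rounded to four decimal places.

12.4439

Δu = (9.5 − 4)/5 = 1.1.
f(4) ≈ 1.9459, f(5.1) ≈ 2.0919, f(6.2) ≈ 2.2192, f(7.3) ≈ 2.3321, f(8.4) ≈ 2.4336, f(9.5) ≈ 2.5257.
T_5 = (Δu/2)·[f(u_0) + 2f(u_1) + ... + 2f(u_{4}) + f(u_5)].
Sum ≈ 12.4439.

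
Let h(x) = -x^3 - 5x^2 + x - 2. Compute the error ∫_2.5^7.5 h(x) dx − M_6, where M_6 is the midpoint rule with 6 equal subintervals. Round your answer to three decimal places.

Exact integral: ∫_2.5^7.5 h(x) dx ≈ -1443.33333.
M_6 ≈ -1437.54630.
Error ≈ -1443.33333 − (-1437.54630) ≈ -5.787.

-5.787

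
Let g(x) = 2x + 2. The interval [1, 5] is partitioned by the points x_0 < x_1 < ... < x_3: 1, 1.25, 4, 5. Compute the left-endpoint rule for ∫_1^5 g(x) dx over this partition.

23.375

Subinterval widths: 0.25, 2.75, 1.
Left endpoints: 1, 1.25, 4.
g(1) = 4, g(1.25) = 4.5, g(4) = 10.
Sum = Σ Δx_i · g(x_i).
Sum = 23.375.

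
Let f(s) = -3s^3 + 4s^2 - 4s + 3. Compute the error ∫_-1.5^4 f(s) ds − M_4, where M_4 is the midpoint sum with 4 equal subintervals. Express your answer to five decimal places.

-6.28239

Exact integral: ∫_-1.5^4 f(s) ds ≈ -109.3697917.
M_4 ≈ -103.0874023.
Error ≈ -109.3697917 − (-103.0874023) ≈ -6.28239.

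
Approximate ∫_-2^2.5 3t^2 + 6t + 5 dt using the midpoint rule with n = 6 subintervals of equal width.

52.2421875

Δt = (2.5 − (-2))/6 = 0.75.
Midpoints: -1.625, -0.875, -0.125, 0.625, 1.375, 2.125.
f(-1.625) = 3.171875, f(-0.875) = 2.046875, f(-0.125) = 4.296875, f(0.625) = 9.921875, f(1.375) = 18.921875, f(2.125) = 31.296875.
Sum = Δt · [f(-1.625) + f(-0.875) + f(-0.125) + ...].
Sum = 52.2421875.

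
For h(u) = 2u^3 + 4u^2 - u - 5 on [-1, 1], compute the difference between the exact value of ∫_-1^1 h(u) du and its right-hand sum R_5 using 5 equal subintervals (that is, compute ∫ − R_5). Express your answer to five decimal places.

-0.61333

Exact integral: ∫_-1^1 h(u) du ≈ -7.3333333.
R_5 = -6.72.
Error ≈ -7.3333333 − (-6.72) ≈ -0.61333.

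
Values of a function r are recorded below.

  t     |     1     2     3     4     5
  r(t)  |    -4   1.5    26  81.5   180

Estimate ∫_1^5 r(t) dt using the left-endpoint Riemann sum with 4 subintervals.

105

Δt = 1.
Sum = 1·[(-4) + 1.5 + 26 + 81.5] = 105.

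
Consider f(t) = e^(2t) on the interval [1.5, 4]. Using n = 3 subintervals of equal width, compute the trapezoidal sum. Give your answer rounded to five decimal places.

1808.24556

Δt = (4 − 1.5)/3 = 5/6.
f(1.5) ≈ 20.08554, f(7/3) ≈ 106.34268, f(19/6) ≈ 563.03024, f(4) ≈ 2980.95799.
T_3 = (Δt/2)·[f(t_0) + 2f(t_1) + 2f(t_2) + f(t_3)].
Sum ≈ 1808.24556.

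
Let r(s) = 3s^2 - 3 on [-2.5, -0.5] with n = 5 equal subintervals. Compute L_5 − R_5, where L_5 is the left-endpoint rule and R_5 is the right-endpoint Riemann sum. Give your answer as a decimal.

7.2

L_5 = 13.26.
R_5 = 6.06.
L_5 − R_5 = 7.2.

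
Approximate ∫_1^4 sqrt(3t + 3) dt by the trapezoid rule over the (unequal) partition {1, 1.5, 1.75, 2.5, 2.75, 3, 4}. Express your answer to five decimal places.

9.63576

Subinterval widths: 0.5, 0.25, 0.75, 0.25, 0.25, 1.
f(1) ≈ 2.44949, f(1.5) ≈ 2.73861, f(1.75) ≈ 2.87228, f(2.5) ≈ 3.24037, f(2.75) ≈ 3.35410, f(3) ≈ 3.46410, f(4) ≈ 3.87298.
On each subinterval the trapezoid contributes (Δt_i/2)·[f(t_{i-1}) + f(t_i)].
Sum ≈ 9.63576.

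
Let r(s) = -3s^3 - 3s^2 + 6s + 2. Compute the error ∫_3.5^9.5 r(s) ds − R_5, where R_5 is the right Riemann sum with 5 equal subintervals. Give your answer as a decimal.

1673.46

Exact integral: ∫_3.5^9.5 r(s) ds = -6564.75.
R_5 = -8238.21.
Error = -6564.75 − (-8238.21) = 1673.46.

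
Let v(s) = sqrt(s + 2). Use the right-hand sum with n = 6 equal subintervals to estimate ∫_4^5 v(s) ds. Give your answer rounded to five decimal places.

Δs = (5 − 4)/6 = 1/6.
Right endpoints: 25/6, 13/3, 4.5, 14/3, 29/6, 5.
v(25/6) ≈ 2.48328, v(13/3) ≈ 2.51661, v(4.5) ≈ 2.54951, v(14/3) ≈ 2.58199, v(29/6) ≈ 2.61406, v(5) ≈ 2.64575.
Sum = Δs · [v(25/6) + v(13/3) + v(4.5) + ...].
Sum ≈ 2.56520.

2.56520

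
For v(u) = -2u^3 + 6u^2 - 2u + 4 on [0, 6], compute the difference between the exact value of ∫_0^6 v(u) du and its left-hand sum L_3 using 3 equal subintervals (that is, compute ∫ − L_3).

-180

Exact integral: ∫_0^6 v(u) du = -228.
L_3 = -48.
Error = -228 − (-48) = -180.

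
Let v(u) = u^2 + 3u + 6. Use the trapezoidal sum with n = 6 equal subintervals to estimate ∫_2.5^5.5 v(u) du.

Δu = (5.5 − 2.5)/6 = 0.5.
v(2.5) = 19.75, v(3) = 24, v(3.5) = 28.75, v(4) = 34, v(4.5) = 39.75, v(5) = 46, v(5.5) = 52.75.
T_6 = (Δu/2)·[v(u_0) + 2v(u_1) + ... + 2v(u_{5}) + v(u_6)].
Sum = 104.375.

104.375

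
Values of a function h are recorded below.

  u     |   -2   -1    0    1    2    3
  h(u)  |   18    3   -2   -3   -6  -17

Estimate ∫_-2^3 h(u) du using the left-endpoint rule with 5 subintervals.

10

Δu = 1.
Sum = 1·[18 + 3 + (-2) + (-3) + (-6)] = 10.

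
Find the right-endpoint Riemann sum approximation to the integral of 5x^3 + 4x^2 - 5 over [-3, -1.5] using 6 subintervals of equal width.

-59.99609375

Δx = (-1.5 − (-3))/6 = 0.25.
Right endpoints: -2.75, -2.5, -2.25, -2, -1.75, -1.5.
f(-2.75) = -78.734375, f(-2.5) = -58.125, f(-2.25) = -41.703125, f(-2) = -29, f(-1.75) = -19.546875, f(-1.5) = -12.875.
Sum = Δx · [f(-2.75) + f(-2.5) + f(-2.25) + ...].
Sum = -59.99609375.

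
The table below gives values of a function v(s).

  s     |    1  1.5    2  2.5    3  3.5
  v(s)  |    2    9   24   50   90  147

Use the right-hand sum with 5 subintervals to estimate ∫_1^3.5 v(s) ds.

Δs = 0.5.
Sum = 0.5·[9 + 24 + 50 + 90 + 147] = 160.

160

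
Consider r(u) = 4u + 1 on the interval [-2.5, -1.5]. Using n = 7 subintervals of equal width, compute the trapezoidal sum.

Δu = (-1.5 − (-2.5))/7 = 1/7.
r(-2.5) = -9, r(-33/14) = -59/7, r(-31/14) = -55/7, r(-29/14) = -51/7, r(-27/14) = -47/7, r(-25/14) = -43/7, r(-23/14) = -39/7, r(-1.5) = -5.
T_7 = (Δu/2)·[r(u_0) + 2r(u_1) + ... + 2r(u_{6}) + r(u_7)].
Sum = -7.

-7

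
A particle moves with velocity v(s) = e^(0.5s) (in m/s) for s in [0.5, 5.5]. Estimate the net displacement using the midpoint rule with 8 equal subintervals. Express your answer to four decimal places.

Δs = (5.5 − 0.5)/8 = 0.625.
Midpoints: 0.8125, 1.4375, 2.0625, 2.6875, 3.3125, 3.9375, 4.5625, 5.1875.
v(0.8125) ≈ 1.5012, v(1.4375) ≈ 2.0519, v(2.0625) ≈ 2.8046, v(2.6875) ≈ 3.8334, v(3.3125) ≈ 5.2396, v(3.9375) ≈ 7.1617, v(4.5625) ≈ 9.7889, v(5.1875) ≈ 13.3799.
Sum = Δs · [v(0.8125) + v(1.4375) + v(2.0625) + ...].
Sum ≈ 28.6007.

28.6007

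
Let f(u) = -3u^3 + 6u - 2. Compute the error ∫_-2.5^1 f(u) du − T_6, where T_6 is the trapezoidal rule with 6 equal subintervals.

-1.33984375

Exact integral: ∫_-2.5^1 f(u) du = 5.796875.
T_6 = 7.13671875.
Error = 5.796875 − 7.13671875 = -1.33984375.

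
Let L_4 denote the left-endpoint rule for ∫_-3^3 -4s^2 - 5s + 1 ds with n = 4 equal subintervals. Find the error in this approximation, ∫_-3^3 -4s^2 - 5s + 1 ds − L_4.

Exact integral: ∫_-3^3 f(s) ds = -66.
L_4 = -52.5.
Error = -66 − (-52.5) = -13.5.

-13.5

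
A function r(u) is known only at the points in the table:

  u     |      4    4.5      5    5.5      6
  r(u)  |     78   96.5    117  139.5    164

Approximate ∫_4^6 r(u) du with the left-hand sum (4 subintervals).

Δu = 0.5.
Sum = 0.5·[78 + 96.5 + 117 + 139.5] = 215.5.

215.5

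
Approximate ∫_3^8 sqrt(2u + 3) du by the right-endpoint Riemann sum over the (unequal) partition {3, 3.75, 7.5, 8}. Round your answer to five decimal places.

Subinterval widths: 0.75, 3.75, 0.5.
Right endpoints: 3.75, 7.5, 8.
f(3.75) ≈ 3.24037, f(7.5) ≈ 4.24264, f(8) ≈ 4.35890.
Sum = Σ Δu_i · f(u_i).
Sum ≈ 20.51963.

20.51963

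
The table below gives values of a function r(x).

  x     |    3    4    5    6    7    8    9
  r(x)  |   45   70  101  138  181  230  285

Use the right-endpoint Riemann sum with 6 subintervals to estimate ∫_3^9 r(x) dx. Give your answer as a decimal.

1005

Δx = 1.
Sum = 1·[70 + 101 + 138 + 181 + 230 + 285] = 1005.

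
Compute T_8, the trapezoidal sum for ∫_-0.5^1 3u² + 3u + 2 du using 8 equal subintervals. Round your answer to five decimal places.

5.27637

Δu = (1 − (-0.5))/8 = 0.1875.
f(-0.5) = 1.25, f(-0.3125) = 1.35546875, f(-0.125) = 1.671875, f(0.0625) = 2.19921875, f(0.25) = 2.9375, f(0.4375) = 3.88671875, f(0.625) = 5.046875, f(0.8125) = 6.41796875, f(1) = 8.
T_8 = (Δu/2)·[f(u_0) + 2f(u_1) + ... + 2f(u_{7}) + f(u_8)].
Sum ≈ 5.27637.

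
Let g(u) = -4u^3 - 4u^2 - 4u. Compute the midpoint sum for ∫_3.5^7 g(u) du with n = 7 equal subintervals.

-2719.71875

Δu = (7 − 3.5)/7 = 0.5.
Midpoints: 3.75, 4.25, 4.75, 5.25, 5.75, 6.25, 6.75.
g(3.75) = -282.1875, g(4.25) = -396.3125, g(4.75) = -537.9375, g(5.25) = -710.0625, g(5.75) = -915.6875, g(6.25) = -1157.8125, g(6.75) = -1439.4375.
Sum = Δu · [g(3.75) + g(4.25) + g(4.75) + ...].
Sum = -2719.71875.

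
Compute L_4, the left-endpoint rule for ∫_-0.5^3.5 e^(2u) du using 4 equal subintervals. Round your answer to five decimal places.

171.58486

Δu = (3.5 − (-0.5))/4 = 1.
Left endpoints: -0.5, 0.5, 1.5, 2.5.
f(-0.5) ≈ 0.36788, f(0.5) ≈ 2.71828, f(1.5) ≈ 20.08554, f(2.5) ≈ 148.41316.
Sum = Δu · [f(-0.5) + f(0.5) + f(1.5) + f(2.5)].
Sum ≈ 171.58486.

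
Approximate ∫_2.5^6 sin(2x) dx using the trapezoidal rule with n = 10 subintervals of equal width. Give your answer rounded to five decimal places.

-0.26856

Δx = (6 − 2.5)/10 = 0.35.
f(2.5) ≈ -0.95892, f(2.85) ≈ -0.55069, f(3.2) ≈ 0.11655, f(3.55) ≈ 0.72897, f(3.9) ≈ 0.99854, f(4.25) ≈ 0.79849, f(4.6) ≈ 0.22289, f(4.95) ≈ -0.45754, f(5.3) ≈ -0.92278, f(5.65) ≈ -0.95402, f(6) ≈ -0.53657.
T_10 = (Δx/2)·[f(x_0) + 2f(x_1) + ... + 2f(x_{9}) + f(x_10)].
Sum ≈ -0.26856.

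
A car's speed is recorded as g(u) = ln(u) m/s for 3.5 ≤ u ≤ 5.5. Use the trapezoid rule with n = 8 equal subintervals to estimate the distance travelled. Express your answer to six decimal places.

2.990903

Δu = (5.5 − 3.5)/8 = 0.25.
g(3.5) ≈ 1.252763, g(3.75) ≈ 1.321756, g(4) ≈ 1.386294, g(4.25) ≈ 1.446919, g(4.5) ≈ 1.504077, g(4.75) ≈ 1.558145, g(5) ≈ 1.609438, g(5.25) ≈ 1.658228, g(5.5) ≈ 1.704748.
T_8 = (Δu/2)·[g(u_0) + 2g(u_1) + ... + 2g(u_{7}) + g(u_8)].
Sum ≈ 2.990903.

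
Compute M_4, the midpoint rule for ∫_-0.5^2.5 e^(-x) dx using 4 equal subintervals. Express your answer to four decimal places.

Δx = (2.5 − (-0.5))/4 = 0.75.
Midpoints: -0.125, 0.625, 1.375, 2.125.
f(-0.125) ≈ 1.1331, f(0.625) ≈ 0.5353, f(1.375) ≈ 0.2528, f(2.125) ≈ 0.1194.
Sum = Δx · [f(-0.125) + f(0.625) + f(1.375) + f(2.125)].
Sum ≈ 1.5305.

1.5305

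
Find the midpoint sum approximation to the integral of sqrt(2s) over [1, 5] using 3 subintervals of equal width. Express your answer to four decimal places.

9.6255

Δs = (5 − 1)/3 = 4/3.
Midpoints: 5/3, 3, 13/3.
f(5/3) ≈ 1.8257, f(3) ≈ 2.4495, f(13/3) ≈ 2.9439.
Sum = Δs · [f(5/3) + f(3) + f(13/3)].
Sum ≈ 9.6255.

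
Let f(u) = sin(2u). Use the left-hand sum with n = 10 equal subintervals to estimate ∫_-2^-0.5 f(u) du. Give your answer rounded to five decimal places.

-0.47262

Δu = (-0.5 − (-2))/10 = 0.15.
Left endpoints: -2, -1.85, -1.7, -1.55, -1.4, -1.25, -1.1, -0.95, -0.8, -0.65.
f(-2) ≈ 0.75680, f(-1.85) ≈ 0.52984, f(-1.7) ≈ 0.25554, f(-1.55) ≈ -0.04158, f(-1.4) ≈ -0.33499, f(-1.25) ≈ -0.59847, f(-1.1) ≈ -0.80850, f(-0.95) ≈ -0.94630, f(-0.8) ≈ -0.99957, f(-0.65) ≈ -0.96356.
Sum = Δu · [f(-2) + f(-1.85) + f(-1.7) + ...].
Sum ≈ -0.47262.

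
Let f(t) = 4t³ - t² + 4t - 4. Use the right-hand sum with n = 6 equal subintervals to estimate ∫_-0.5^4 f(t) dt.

Δt = (4 − (-0.5))/6 = 0.75.
Right endpoints: 0.25, 1, 1.75, 2.5, 3.25, 4.
f(0.25) = -3, f(1) = 3, f(1.75) = 21.375, f(2.5) = 62.25, f(3.25) = 135.75, f(4) = 252.
Sum = Δt · [f(0.25) + f(1) + f(1.75) + ...].
Sum = 353.53125.

353.53125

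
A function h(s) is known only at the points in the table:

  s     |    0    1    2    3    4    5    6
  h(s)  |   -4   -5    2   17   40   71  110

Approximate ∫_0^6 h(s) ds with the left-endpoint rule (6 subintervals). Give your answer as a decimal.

121

Δs = 1.
Sum = 1·[(-4) + (-5) + 2 + 17 + 40 + 71] = 121.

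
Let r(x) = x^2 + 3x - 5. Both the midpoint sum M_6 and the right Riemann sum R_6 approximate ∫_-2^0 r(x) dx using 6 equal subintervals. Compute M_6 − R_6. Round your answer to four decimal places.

-0.3889

M_6 ≈ -13.351852.
R_6 ≈ -12.962963.
M_6 − R_6 ≈ -0.3889.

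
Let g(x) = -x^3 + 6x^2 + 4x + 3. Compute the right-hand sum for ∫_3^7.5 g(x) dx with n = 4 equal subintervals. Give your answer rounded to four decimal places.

65.2061

Δx = (7.5 − 3)/4 = 1.125.
Right endpoints: 4.125, 5.25, 6.375, 7.5.
g(4.125) = 26319/512, g(5.25) = 44.671875, g(6.375) = 6789/512, g(7.5) = -51.375.
Sum = Δx · [g(4.125) + g(5.25) + g(6.375) + g(7.5)].
Sum ≈ 65.2061.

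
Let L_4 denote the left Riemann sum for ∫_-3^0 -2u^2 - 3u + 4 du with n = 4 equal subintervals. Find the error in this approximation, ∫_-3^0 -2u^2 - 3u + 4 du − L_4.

Exact integral: ∫_-3^0 f(u) du = 7.5.
L_4 = 3.5625.
Error = 7.5 − 3.5625 = 3.9375.

3.9375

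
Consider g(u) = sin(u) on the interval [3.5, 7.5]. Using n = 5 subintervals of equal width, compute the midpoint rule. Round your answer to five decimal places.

-1.31796

Δu = (7.5 − 3.5)/5 = 0.8.
Midpoints: 3.9, 4.7, 5.5, 6.3, 7.1.
g(3.9) ≈ -0.68777, g(4.7) ≈ -0.99992, g(5.5) ≈ -0.70554, g(6.3) ≈ 0.01681, g(7.1) ≈ 0.72897.
Sum = Δu · [g(3.9) + g(4.7) + g(5.5) + g(6.3) + g(7.1)].
Sum ≈ -1.31796.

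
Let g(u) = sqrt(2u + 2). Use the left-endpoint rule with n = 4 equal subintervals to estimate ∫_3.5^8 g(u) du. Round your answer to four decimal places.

15.7466

Δu = (8 − 3.5)/4 = 1.125.
Left endpoints: 3.5, 4.625, 5.75, 6.875.
g(3.5) ≈ 3.0000, g(4.625) ≈ 3.3541, g(5.75) ≈ 3.6742, g(6.875) ≈ 3.9686.
Sum = Δu · [g(3.5) + g(4.625) + g(5.75) + g(6.875)].
Sum ≈ 15.7466.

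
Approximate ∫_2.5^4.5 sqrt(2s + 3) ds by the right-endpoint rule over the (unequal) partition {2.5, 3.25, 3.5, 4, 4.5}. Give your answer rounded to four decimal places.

Subinterval widths: 0.75, 0.25, 0.5, 0.5.
Right endpoints: 3.25, 3.5, 4, 4.5.
f(3.25) ≈ 3.0822, f(3.5) ≈ 3.1623, f(4) ≈ 3.3166, f(4.5) ≈ 3.4641.
Sum = Σ Δs_i · f(s_i).
Sum ≈ 6.4926.

6.4926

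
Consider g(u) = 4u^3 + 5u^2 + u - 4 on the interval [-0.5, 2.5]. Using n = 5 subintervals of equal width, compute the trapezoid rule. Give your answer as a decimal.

Δu = (2.5 − (-0.5))/5 = 0.6.
g(-0.5) = -3.75, g(0.1) = -3.846, g(0.7) = 0.522, g(1.3) = 14.538, g(1.9) = 43.386, g(2.5) = 92.25.
T_5 = (Δu/2)·[g(u_0) + 2g(u_1) + ... + 2g(u_{4}) + g(u_5)].
Sum = 59.31.

59.31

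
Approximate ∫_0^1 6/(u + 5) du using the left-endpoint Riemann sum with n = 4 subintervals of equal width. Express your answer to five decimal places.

1.11931

Δu = (1 − 0)/4 = 0.25.
Left endpoints: 0, 0.25, 0.5, 0.75.
f(0) = 1.2, f(0.25) = 8/7, f(0.5) = 12/11, f(0.75) = 24/23.
Sum = Δu · [f(0) + f(0.25) + f(0.5) + f(0.75)].
Sum ≈ 1.11931.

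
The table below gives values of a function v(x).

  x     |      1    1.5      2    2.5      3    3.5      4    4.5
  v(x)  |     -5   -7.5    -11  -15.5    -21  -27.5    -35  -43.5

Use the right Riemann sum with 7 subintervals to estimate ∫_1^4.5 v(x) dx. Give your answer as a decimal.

Δx = 0.5.
Sum = 0.5·[(-7.5) + (-11) + (-15.5) + (-21) + (-27.5) + (-35) + (-43.5)] = -80.5.

-80.5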